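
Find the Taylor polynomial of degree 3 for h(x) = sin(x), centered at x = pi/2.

h(pi/2) = 1
h′(pi/2) = 0
h′′(pi/2) = -1
h′′′(pi/2) = 0

1 - (x - pi/2)^2/2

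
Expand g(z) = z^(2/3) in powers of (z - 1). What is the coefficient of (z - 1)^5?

14/729

g(1) = 1
g′(1) = 2/3
g′′(1) = -2/9
g′′′(1) = 8/27
g^(4)(1) = -56/81
g^(5)(1) = 560/243
So c_5 = g^(5)(1)/5! = 14/729.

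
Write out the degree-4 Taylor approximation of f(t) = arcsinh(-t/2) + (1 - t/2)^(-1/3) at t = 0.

35*t^4/3888 + 55*t^3/1296 + t^2/18 - t/3 + 1

Expand each term separately and add.
[t^0] = 1;  [t^1] = -1/3;  [t^2] = 1/18;  [t^3] = 55/1296;  [t^4] = 35/3888.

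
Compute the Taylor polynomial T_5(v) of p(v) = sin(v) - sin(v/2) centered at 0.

Add the two expansions coefficient-wise.

31*v^5/3840 - 7*v^3/48 + v/2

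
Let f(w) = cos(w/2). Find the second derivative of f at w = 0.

The coefficient of w^2 in the expansion is -1/8, so f′′(0) = 2! * (-1/8) = -1/4.

-1/4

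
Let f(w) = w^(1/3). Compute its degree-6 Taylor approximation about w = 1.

-154*(w - 1)^6/6561 + 22*(w - 1)^5/729 - 10*(w - 1)^4/243 + 5*(w - 1)^3/81 - (w - 1)^2/9 + (w - 1)/3 + 1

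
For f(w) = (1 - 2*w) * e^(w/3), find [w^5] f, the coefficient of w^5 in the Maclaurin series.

-29/29160

Multiply each power in the prefactor through the base expansion.
f(0) = 1
f′(0) = -5/3
f′′(0) = -11/9
f′′′(0) = -17/27
f^(4)(0) = -23/81
f^(5)(0) = -29/243
So c_5 = f^(5)(0)/5! = -29/29160.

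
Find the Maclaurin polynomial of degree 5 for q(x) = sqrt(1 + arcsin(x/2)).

123*x^5/40960 - 31*x^4/6144 + 7*x^3/384 - x^2/32 + x/4 + 1

Substitute the inner expansion into the outer series and collect powers.
q(0) = 1
q′(0) = 1/4
q′′(0) = -1/16
q′′′(0) = 7/64
q^(4)(0) = -31/256
q^(5)(0) = 369/1024
Dividing each by k! gives the coefficients c_0, ..., c_5.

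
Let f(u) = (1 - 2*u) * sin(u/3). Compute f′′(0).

-4/3

Shift and add copies of the series according to the polynomial's terms.
The coefficient of u^2 in the expansion is -2/3, so f′′(0) = 2! * (-2/3) = -4/3.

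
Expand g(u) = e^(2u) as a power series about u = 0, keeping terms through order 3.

4*u^3/3 + 2*u^2 + 2*u + 1

g(0) = 1
g′(0) = 2
g′′(0) = 4
g′′′(0) = 8
Dividing each by k! gives the coefficients c_0, ..., c_3.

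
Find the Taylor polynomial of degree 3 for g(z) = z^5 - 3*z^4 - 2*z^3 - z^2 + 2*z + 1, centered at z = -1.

20*(z + 1)^3 - 23*(z + 1)^2 + 15*(z + 1) - 4

[(z + 1)^0] = -4;  [(z + 1)^1] = 15;  [(z + 1)^2] = -23;  [(z + 1)^3] = 20.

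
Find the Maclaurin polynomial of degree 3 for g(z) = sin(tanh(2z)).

-4*z^3 + 2*z

Let u equal the inner series; expand the outer function in u and truncate.
[z^0] = 0;  [z^1] = 2;  [z^2] = 0;  [z^3] = -4.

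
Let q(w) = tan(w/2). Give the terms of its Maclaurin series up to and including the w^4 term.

w^3/24 + w/2

Compute the successive derivatives at the expansion point and divide by k!.
q(0) = 0
q′(0) = 1/2
q′′(0) = 0
q′′′(0) = 1/4
q^(4)(0) = 0
The Taylor polynomial is Σ q^(k)(0)/k! · w^k.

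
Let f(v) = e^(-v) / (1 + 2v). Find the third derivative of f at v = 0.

Write out both Maclaurin series and multiply, keeping only the needed powers.
From the series, [v^3] f = -79/6; multiply by 3! = 6 to get -79.

-79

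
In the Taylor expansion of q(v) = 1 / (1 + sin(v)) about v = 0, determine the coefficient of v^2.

Expand as Σ (-1)^k u^k with u equal to the inner function's series.
q(0) = 1
q′(0) = -1
q′′(0) = 2
So c_2 = q′′(0)/2! = 1.

1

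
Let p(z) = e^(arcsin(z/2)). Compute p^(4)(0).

5/16

Let u equal the inner series; expand the outer function in u and truncate.
The coefficient of z^4 in the expansion is 5/384, so p^(4)(0) = 4! * (5/384) = 5/16.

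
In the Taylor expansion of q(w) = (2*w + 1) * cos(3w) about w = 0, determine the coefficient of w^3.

-9

Distribute the polynomial across the series and collect like powers.
q(0) = 1
q′(0) = 2
q′′(0) = -9
q′′′(0) = -54
So c_3 = q′′′(0)/3! = -9.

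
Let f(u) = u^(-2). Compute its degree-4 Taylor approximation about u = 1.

f(1) = 1
f′(1) = -2
f′′(1) = 6
f′′′(1) = -24
f^(4)(1) = 120
Then c_k = f^(k)(1)/k! gives each Taylor coefficient.

5*(u - 1)^4 - 4*(u - 1)^3 + 3*(u - 1)^2 - 2*(u - 1) + 1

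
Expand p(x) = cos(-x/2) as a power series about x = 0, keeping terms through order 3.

1 - x^2/8

[x^0] = 1;  [x^1] = 0;  [x^2] = -1/8;  [x^3] = 0.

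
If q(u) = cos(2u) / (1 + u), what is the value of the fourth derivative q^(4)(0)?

-8

Write out both Maclaurin series and multiply, keeping only the needed powers.
The coefficient of u^4 in the expansion is -1/3, so q^(4)(0) = 4! * (-1/3) = -8.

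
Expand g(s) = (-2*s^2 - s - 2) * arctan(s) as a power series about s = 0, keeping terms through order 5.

4*s^5/15 + s^4/3 - 4*s^3/3 - s^2 - 2*s

Shift and add copies of the series according to the polynomial's terms.
[s^0] = 0;  [s^1] = -2;  [s^2] = -1;  [s^3] = -4/3;  [s^4] = 1/3;  [s^5] = 4/15.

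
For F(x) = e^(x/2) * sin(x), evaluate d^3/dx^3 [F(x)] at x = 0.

-1/4

Write out both Maclaurin series and multiply, keeping only the needed powers.
From the series, [x^3] F = -1/24; multiply by 3! = 6 to get -1/4.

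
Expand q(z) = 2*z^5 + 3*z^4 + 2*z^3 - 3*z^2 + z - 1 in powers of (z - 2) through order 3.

106*(z - 2)^3 + 241*(z - 2)^2 + 269*(z - 2) + 117

Apply the Taylor formula c_k = f^(k)(a)/k!.
q(2) = 117
q′(2) = 269
q′′(2) = 482
q′′′(2) = 636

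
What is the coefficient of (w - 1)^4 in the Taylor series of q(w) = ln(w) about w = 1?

Differentiate repeatedly and evaluate at the center.
q(1) = 0
q′(1) = 1
q′′(1) = -1
q′′′(1) = 2
q^(4)(1) = -6
Then c_k = q^(k)(1)/k! gives each Taylor coefficient.

-1/4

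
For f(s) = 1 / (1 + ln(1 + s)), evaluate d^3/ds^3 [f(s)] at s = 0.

Use the geometric series for the reciprocal, then substitute.
From the series, [s^3] f = -7/3; multiply by 3! = 6 to get -14.

-14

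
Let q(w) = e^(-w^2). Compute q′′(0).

Compute the successive derivatives at the expansion point and divide by k!.
From the series, [w^2] q = -1; multiply by 2! = 2 to get -2.

-2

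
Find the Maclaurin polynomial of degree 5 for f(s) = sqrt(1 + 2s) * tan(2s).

Expand each factor separately, then convolve coefficients.
f(0) = 0
f′(0) = 2
f′′(0) = 4
f′′′(0) = 10
f^(4)(0) = 88
f^(5)(0) = 202

101*s^5/60 + 11*s^4/3 + 5*s^3/3 + 2*s^2 + 2*s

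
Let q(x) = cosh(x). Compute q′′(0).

Differentiate repeatedly and evaluate at the center.
The coefficient of x^2 in the expansion is 1/2, so q′′(0) = 2! * (1/2) = 1.

1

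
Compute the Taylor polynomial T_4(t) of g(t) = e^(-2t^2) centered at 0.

2*t^4 - 2*t^2 + 1

[t^0] = 1;  [t^1] = 0;  [t^2] = -2;  [t^3] = 0;  [t^4] = 2.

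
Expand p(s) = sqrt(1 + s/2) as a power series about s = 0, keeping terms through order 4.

-5*s^4/2048 + s^3/128 - s^2/32 + s/4 + 1

p(0) = 1
p′(0) = 1/4
p′′(0) = -1/16
p′′′(0) = 3/64
p^(4)(0) = -15/256
Dividing each by k! gives the coefficients c_0, ..., c_4.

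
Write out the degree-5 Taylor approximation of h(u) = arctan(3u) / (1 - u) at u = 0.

Take the Cauchy product of the two expansions.
h(0) = 0
h′(0) = 3
h′′(0) = 6
h′′′(0) = -36
h^(4)(0) = -144
h^(5)(0) = 5112
Dividing each by k! gives the coefficients c_0, ..., c_5.

213*u^5/5 - 6*u^4 - 6*u^3 + 3*u^2 + 3*u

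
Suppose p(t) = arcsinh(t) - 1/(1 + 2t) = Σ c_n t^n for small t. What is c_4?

-16

Expand each term separately and add.
[t^0] = -1;  [t^1] = 3;  [t^2] = -4;  [t^3] = 47/6;  [t^4] = -16.
So c_4 = p^(4)(0)/4! = -16.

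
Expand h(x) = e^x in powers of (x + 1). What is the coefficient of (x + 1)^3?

e^(-1)/6

Apply the Taylor formula c_k = f^(k)(a)/k!.
h(-1) = e^(-1)
h′(-1) = e^(-1)
h′′(-1) = e^(-1)
h′′′(-1) = e^(-1)
So c_3 = h′′′(-1)/3! = e^(-1)/6.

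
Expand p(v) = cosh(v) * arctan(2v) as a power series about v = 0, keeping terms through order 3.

Multiply the two series term by term and collect like powers.
p(0) = 0
p′(0) = 2
p′′(0) = 0
p′′′(0) = -10
Dividing each by k! gives the coefficients c_0, ..., c_3.

-5*v^3/3 + 2*v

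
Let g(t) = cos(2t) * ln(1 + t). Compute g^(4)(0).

18

Write out both Maclaurin series and multiply, keeping only the needed powers.
The coefficient of t^4 in the expansion is 3/4, so g^(4)(0) = 4! * (3/4) = 18.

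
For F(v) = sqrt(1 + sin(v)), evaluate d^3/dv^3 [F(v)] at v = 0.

Substitute the inner expansion into the outer series and collect powers.
From the series, [v^3] F = -1/48; multiply by 3! = 6 to get -1/8.

-1/8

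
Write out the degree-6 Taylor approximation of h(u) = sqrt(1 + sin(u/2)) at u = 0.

-u^6/2949120 + u^5/122880 + u^4/6144 - u^3/384 - u^2/32 + u/4 + 1

Let u equal the inner series; expand the outer function in u and truncate.
h(0) = 1
h′(0) = 1/4
h′′(0) = -1/16
h′′′(0) = -1/64
h^(4)(0) = 1/256
h^(5)(0) = 1/1024
h^(6)(0) = -1/4096
Then c_k = h^(k)(0)/k! gives each Taylor coefficient.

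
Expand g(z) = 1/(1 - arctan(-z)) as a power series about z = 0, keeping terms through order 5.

-z^5/5 + z^4/3 - 2*z^3/3 + z^2 - z + 1

Compose series: expand the inner function first, then feed it into the outer expansion.
g(0) = 1
g′(0) = -1
g′′(0) = 2
g′′′(0) = -4
g^(4)(0) = 8
g^(5)(0) = -24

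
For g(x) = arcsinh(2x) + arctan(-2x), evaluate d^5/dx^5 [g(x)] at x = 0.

-480

Combine the two series term by term.
The coefficient of x^5 in the expansion is -4, so g^(5)(0) = 5! * (-4) = -480.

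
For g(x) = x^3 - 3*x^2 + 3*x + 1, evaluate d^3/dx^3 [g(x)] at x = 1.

6

Differentiate repeatedly and evaluate at the center.
From the series, [(x - 1)^3] g = 1; multiply by 3! = 6 to get 6.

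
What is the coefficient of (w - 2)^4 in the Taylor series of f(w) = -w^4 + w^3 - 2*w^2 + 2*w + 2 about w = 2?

f(2) = -10
f′(2) = -26
f′′(2) = -40
f′′′(2) = -42
f^(4)(2) = -24
Then c_k = f^(k)(2)/k! gives each Taylor coefficient.

-1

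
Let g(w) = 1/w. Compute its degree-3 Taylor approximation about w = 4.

-(w - 4)^3/256 + (w - 4)^2/64 - (w - 4)/16 + 1/4

g(4) = 1/4
g′(4) = -1/16
g′′(4) = 1/32
g′′′(4) = -3/128
The Taylor polynomial is Σ g^(k)(4)/k! · (w - 4)^k.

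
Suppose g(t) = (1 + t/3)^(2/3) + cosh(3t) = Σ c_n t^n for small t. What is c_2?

727/162

Combine the two series term by term.
g(0) = 2
g′(0) = 2/9
g′′(0) = 727/81
Dividing each by k! gives the coefficients c_0, ..., c_2.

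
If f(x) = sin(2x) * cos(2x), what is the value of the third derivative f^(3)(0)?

Multiply the two series term by term and collect like powers.
The coefficient of x^3 in the expansion is -16/3, so f′′′(0) = 3! * (-16/3) = -32.

-32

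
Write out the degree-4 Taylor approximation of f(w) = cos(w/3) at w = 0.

Apply the Taylor formula c_k = f^(k)(a)/k!.
[w^0] = 1;  [w^1] = 0;  [w^2] = -1/18;  [w^3] = 0;  [w^4] = 1/1944.

w^4/1944 - w^2/18 + 1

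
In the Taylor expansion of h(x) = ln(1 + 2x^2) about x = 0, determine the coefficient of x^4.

-2

Compute the successive derivatives at the expansion point and divide by k!.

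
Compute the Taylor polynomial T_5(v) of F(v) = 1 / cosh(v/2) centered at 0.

5*v^4/384 - v^2/8 + 1

Invert the denominator's series and multiply.
[v^0] = 1;  [v^1] = 0;  [v^2] = -1/8;  [v^3] = 0;  [v^4] = 5/384;  [v^5] = 0.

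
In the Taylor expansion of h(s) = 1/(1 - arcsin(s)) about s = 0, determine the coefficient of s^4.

4/3

Substitute the inner expansion into the outer series and collect powers.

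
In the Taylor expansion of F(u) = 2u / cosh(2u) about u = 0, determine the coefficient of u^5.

Invert the denominator's series and multiply.
[u^0] = 0;  [u^1] = 2;  [u^2] = 0;  [u^3] = -4;  [u^4] = 0;  [u^5] = 20/3.

20/3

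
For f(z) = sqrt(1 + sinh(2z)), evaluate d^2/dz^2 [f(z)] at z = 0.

-1

Let u equal the inner series; expand the outer function in u and truncate.
The coefficient of z^2 in the expansion is -1/2, so f′′(0) = 2! * (-1/2) = -1.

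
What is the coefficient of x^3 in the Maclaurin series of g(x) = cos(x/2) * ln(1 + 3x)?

69/8

Take the Cauchy product of the two expansions.
So c_3 = g′′′(0)/3! = 69/8.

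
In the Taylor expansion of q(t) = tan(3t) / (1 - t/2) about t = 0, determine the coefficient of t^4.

39/8

Expand each factor separately, then convolve coefficients.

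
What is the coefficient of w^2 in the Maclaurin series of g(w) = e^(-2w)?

Apply the Taylor formula c_k = f^(k)(a)/k!.
g(0) = 1
g′(0) = -2
g′′(0) = 4

2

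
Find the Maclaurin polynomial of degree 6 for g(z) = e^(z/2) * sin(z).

11*z^6/11520 - 19*z^5/1920 - z^4/16 - z^3/24 + z^2/2 + z

Write out both Maclaurin series and multiply, keeping only the needed powers.
g(0) = 0
g′(0) = 1
g′′(0) = 1
g′′′(0) = -1/4
g^(4)(0) = -3/2
g^(5)(0) = -19/16
g^(6)(0) = 11/16
Then c_k = g^(k)(0)/k! gives each Taylor coefficient.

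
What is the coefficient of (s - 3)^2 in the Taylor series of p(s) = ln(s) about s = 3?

p(3) = ln(3)
p′(3) = 1/3
p′′(3) = -1/9
So c_2 = p′′(3)/2! = -1/18.

-1/18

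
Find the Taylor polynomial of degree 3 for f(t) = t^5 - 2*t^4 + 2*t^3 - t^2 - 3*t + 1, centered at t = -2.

[(t + 2)^0] = -77;  [(t + 2)^1] = 169;  [(t + 2)^2] = -141;  [(t + 2)^3] = 58.

58*(t + 2)^3 - 141*(t + 2)^2 + 169*(t + 2) - 77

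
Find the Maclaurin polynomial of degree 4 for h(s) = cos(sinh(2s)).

Let u equal the inner series; expand the outer function in u and truncate.
h(0) = 1
h′(0) = 0
h′′(0) = -4
h′′′(0) = 0
h^(4)(0) = -48

-2*s^4 - 2*s^2 + 1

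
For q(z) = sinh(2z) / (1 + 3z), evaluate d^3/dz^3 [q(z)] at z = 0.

116

Multiply the two series term by term and collect like powers.
The coefficient of z^3 in the expansion is 58/3, so q′′′(0) = 3! * (58/3) = 116.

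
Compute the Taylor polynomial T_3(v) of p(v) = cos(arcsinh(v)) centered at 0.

Let u equal the inner series; expand the outer function in u and truncate.
p(0) = 1
p′(0) = 0
p′′(0) = -1
p′′′(0) = 0
Dividing each by k! gives the coefficients c_0, ..., c_3.

1 - v^2/2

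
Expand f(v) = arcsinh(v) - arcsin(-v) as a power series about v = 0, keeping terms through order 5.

Add the two expansions coefficient-wise.
f(0) = 0
f′(0) = 2
f′′(0) = 0
f′′′(0) = 0
f^(4)(0) = 0
f^(5)(0) = 18
The Taylor polynomial is Σ f^(k)(0)/k! · v^k.

3*v^5/20 + 2*v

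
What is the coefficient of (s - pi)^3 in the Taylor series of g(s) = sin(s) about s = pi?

1/6

[(s - pi)^0] = 0;  [(s - pi)^1] = -1;  [(s - pi)^2] = 0;  [(s - pi)^3] = 1/6.
So c_3 = g′′′(pi)/3! = 1/6.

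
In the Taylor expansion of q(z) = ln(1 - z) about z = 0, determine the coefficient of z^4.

-1/4

[z^0] = 0;  [z^1] = -1;  [z^2] = -1/2;  [z^3] = -1/3;  [z^4] = -1/4.
So c_4 = q^(4)(0)/4! = -1/4.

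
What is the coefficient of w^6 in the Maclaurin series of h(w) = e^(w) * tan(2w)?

Multiply the two series term by term and collect like powers.
[w^0] = 0;  [w^1] = 2;  [w^2] = 2;  [w^3] = 11/3;  [w^4] = 3;  [w^5] = 341/60;  [w^6] = 851/180.
So c_6 = h^(6)(0)/6! = 851/180.

851/180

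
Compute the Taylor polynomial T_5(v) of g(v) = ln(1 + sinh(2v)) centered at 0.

12*v^5 - 20*v^4/3 + 4*v^3 - 2*v^2 + 2*v

Plug the Maclaurin series of the inner function into that of the outer and collect terms.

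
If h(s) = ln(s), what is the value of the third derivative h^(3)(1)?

Apply the Taylor formula c_k = f^(k)(a)/k!.
From the series, [(s - 1)^3] h = 1/3; multiply by 3! = 6 to get 2.

2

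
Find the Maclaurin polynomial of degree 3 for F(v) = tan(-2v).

Use the known series and substitute for the argument.

-8*v^3/3 - 2*v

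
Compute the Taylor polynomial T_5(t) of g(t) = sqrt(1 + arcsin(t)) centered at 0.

Substitute the inner expansion into the outer series and collect powers.

123*t^5/1280 - 31*t^4/384 + 7*t^3/48 - t^2/8 + t/2 + 1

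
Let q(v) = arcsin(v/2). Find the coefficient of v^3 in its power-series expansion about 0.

1/48

q(0) = 0
q′(0) = 1/2
q′′(0) = 0
q′′′(0) = 1/8
The Taylor polynomial is Σ q^(k)(0)/k! · v^k.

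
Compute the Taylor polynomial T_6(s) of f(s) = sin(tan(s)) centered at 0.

Plug the Maclaurin series of the inner function into that of the outer and collect terms.
f(0) = 0
f′(0) = 1
f′′(0) = 0
f′′′(0) = 1
f^(4)(0) = 0
f^(5)(0) = -3
f^(6)(0) = 0
Then c_k = f^(k)(0)/k! gives each Taylor coefficient.

-s^5/40 + s^3/6 + s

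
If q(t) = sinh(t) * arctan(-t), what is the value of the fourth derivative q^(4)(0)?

4

Write out both Maclaurin series and multiply, keeping only the needed powers.
The coefficient of t^4 in the expansion is 1/6, so q^(4)(0) = 4! * (1/6) = 4.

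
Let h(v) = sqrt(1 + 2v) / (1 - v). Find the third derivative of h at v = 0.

12

Expand each factor separately, then convolve coefficients.
From the series, [v^3] h = 2; multiply by 3! = 6 to get 12.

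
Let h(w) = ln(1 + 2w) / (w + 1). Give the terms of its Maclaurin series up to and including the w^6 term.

-416*w^6/15 + 256*w^5/15 - 32*w^4/3 + 20*w^3/3 - 4*w^2 + 2*w

Multiply the numerator's expansion by the denominator's geometric series.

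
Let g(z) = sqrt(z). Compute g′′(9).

From the series, [(z - 9)^2] g = -1/216; multiply by 2! = 2 to get -1/108.

-1/108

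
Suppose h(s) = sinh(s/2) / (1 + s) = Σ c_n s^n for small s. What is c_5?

Multiply the two series term by term and collect like powers.

667/1280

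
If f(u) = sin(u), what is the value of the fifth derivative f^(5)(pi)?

The coefficient of (u - pi)^5 in the expansion is -1/120, so f^(5)(pi) = 5! * (-1/120) = -1.

-1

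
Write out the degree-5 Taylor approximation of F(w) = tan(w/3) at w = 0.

F(0) = 0
F′(0) = 1/3
F′′(0) = 0
F′′′(0) = 2/27
F^(4)(0) = 0
F^(5)(0) = 16/243
Then c_k = F^(k)(0)/k! gives each Taylor coefficient.

2*w^5/3645 + w^3/81 + w/3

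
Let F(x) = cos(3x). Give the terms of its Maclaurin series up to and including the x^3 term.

Use the known series and substitute for the argument.
[x^0] = 1;  [x^1] = 0;  [x^2] = -9/2;  [x^3] = 0.

1 - 9*x^2/2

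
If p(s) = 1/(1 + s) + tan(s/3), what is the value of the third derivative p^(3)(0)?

Combine the two series term by term.
The coefficient of s^3 in the expansion is -80/81, so p′′′(0) = 3! * (-80/81) = -160/27.

-160/27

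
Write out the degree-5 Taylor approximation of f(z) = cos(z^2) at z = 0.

f(0) = 1
f′(0) = 0
f′′(0) = 0
f′′′(0) = 0
f^(4)(0) = -12
f^(5)(0) = 0
Then c_k = f^(k)(0)/k! gives each Taylor coefficient.

1 - z^4/2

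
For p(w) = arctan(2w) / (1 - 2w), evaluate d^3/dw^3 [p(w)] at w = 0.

32

Expand each factor separately, then convolve coefficients.
From the series, [w^3] p = 16/3; multiply by 3! = 6 to get 32.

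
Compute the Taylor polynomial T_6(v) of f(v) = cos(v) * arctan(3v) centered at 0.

2129*v^5/40 - 21*v^3/2 + 3*v

Take the Cauchy product of the two expansions.
f(0) = 0
f′(0) = 3
f′′(0) = 0
f′′′(0) = -63
f^(4)(0) = 0
f^(5)(0) = 6387
f^(6)(0) = 0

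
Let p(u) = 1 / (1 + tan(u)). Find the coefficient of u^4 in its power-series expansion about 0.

Use the geometric series for the reciprocal, then substitute.
[u^0] = 1;  [u^1] = -1;  [u^2] = 1;  [u^3] = -4/3;  [u^4] = 5/3.

5/3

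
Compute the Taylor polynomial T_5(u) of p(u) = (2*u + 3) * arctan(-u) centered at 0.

Distribute the polynomial across the series and collect like powers.
p(0) = 0
p′(0) = -3
p′′(0) = -4
p′′′(0) = 6
p^(4)(0) = 16
p^(5)(0) = -72
The Taylor polynomial is Σ p^(k)(0)/k! · u^k.

-3*u^5/5 + 2*u^4/3 + u^3 - 2*u^2 - 3*u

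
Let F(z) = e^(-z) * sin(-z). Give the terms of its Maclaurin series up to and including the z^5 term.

Write out both Maclaurin series and multiply, keeping only the needed powers.
[z^0] = 0;  [z^1] = -1;  [z^2] = 1;  [z^3] = -1/3;  [z^4] = 0;  [z^5] = 1/30.

z^5/30 - z^3/3 + z^2 - z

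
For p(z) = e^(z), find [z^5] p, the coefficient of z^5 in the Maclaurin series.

1/120

[z^0] = 1;  [z^1] = 1;  [z^2] = 1/2;  [z^3] = 1/6;  [z^4] = 1/24;  [z^5] = 1/120.
So c_5 = p^(5)(0)/5! = 1/120.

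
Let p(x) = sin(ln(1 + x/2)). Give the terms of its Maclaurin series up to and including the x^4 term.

Compose series: expand the inner function first, then feed it into the outer expansion.
p(0) = 0
p′(0) = 1/2
p′′(0) = -1/4
p′′′(0) = 1/8
p^(4)(0) = 0
The Taylor polynomial is Σ p^(k)(0)/k! · x^k.

x^3/48 - x^2/8 + x/2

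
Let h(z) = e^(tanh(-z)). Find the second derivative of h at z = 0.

Substitute the inner expansion into the outer series and collect powers.
The coefficient of z^2 in the expansion is 1/2, so h′′(0) = 2! * (1/2) = 1.

1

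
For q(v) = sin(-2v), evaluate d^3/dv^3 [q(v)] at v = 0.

The coefficient of v^3 in the expansion is 4/3, so q′′′(0) = 3! * (4/3) = 8.

8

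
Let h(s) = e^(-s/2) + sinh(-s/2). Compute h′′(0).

Expand each term separately and add.
The coefficient of s^2 in the expansion is 1/8, so h′′(0) = 2! * (1/8) = 1/4.

1/4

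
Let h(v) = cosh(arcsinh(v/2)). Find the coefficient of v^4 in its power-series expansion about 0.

Plug the Maclaurin series of the inner function into that of the outer and collect terms.
[v^0] = 1;  [v^1] = 0;  [v^2] = 1/8;  [v^3] = 0;  [v^4] = -1/128.
So c_4 = h^(4)(0)/4! = -1/128.

-1/128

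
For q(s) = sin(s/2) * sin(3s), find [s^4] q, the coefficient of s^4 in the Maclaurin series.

-37/16

Write out both Maclaurin series and multiply, keeping only the needed powers.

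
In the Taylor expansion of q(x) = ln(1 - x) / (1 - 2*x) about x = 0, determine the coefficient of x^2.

Expand 1/(denominator) as a geometric series and multiply by the numerator's series.
[x^0] = 0;  [x^1] = -1;  [x^2] = -5/2.
So c_2 = q′′(0)/2! = -5/2.

-5/2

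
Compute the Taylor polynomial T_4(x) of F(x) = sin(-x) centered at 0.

F(0) = 0
F′(0) = -1
F′′(0) = 0
F′′′(0) = 1
F^(4)(0) = 0

x^3/6 - x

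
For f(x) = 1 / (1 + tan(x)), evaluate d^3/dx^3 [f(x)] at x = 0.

-8

Expand as Σ (-1)^k u^k with u equal to the inner function's series.
From the series, [x^3] f = -4/3; multiply by 3! = 6 to get -8.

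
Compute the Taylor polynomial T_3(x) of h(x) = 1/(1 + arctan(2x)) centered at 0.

-16*x^3/3 + 4*x^2 - 2*x + 1

Substitute the inner expansion into the outer series and collect powers.
[x^0] = 1;  [x^1] = -2;  [x^2] = 4;  [x^3] = -16/3.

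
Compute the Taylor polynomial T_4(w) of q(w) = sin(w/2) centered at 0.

-w^3/48 + w/2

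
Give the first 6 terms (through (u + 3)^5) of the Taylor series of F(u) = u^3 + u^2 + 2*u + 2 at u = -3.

Use the known series and substitute for the argument.
[(u + 3)^0] = -22;  [(u + 3)^1] = 23;  [(u + 3)^2] = -8;  [(u + 3)^3] = 1;  [(u + 3)^4] = 0;  [(u + 3)^5] = 0.

(u + 3)^3 - 8*(u + 3)^2 + 23*(u + 3) - 22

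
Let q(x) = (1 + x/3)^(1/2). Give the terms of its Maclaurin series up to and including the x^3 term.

x^3/432 - x^2/72 + x/6 + 1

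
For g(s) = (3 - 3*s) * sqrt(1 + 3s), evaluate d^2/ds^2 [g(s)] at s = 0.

Multiply each power in the prefactor through the base expansion.
The coefficient of s^2 in the expansion is -63/8, so g′′(0) = 2! * (-63/8) = -63/4.

-63/4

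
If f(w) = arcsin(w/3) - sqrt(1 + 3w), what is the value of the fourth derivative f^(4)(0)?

Expand each term separately and add.
The coefficient of w^4 in the expansion is 405/128, so f^(4)(0) = 4! * (405/128) = 1215/16.

1215/16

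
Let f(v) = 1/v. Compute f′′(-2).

-1/4

Differentiate repeatedly and evaluate at the center.
The coefficient of (v + 2)^2 in the expansion is -1/8, so f′′(-2) = 2! * (-1/8) = -1/4.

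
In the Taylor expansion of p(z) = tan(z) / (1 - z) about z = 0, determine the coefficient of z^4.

Write out both Maclaurin series and multiply, keeping only the needed powers.
So c_4 = p^(4)(0)/4! = 4/3.

4/3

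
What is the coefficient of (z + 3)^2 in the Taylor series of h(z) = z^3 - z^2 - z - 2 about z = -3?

Differentiate repeatedly and evaluate at the center.
h(-3) = -35
h′(-3) = 32
h′′(-3) = -20

-10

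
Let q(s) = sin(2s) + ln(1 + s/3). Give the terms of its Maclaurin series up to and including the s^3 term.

-107*s^3/81 - s^2/18 + 7*s/3

Combine the two series term by term.
q(0) = 0
q′(0) = 7/3
q′′(0) = -1/9
q′′′(0) = -214/27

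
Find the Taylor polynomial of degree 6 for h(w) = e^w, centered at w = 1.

e*(w - 1)^6/720 + e*(w - 1)^5/120 + e*(w - 1)^4/24 + e*(w - 1)^3/6 + e*(w - 1)^2/2 + e*(w - 1) + e

h(1) = e
h′(1) = e
h′′(1) = e
h′′′(1) = e
h^(4)(1) = e
h^(5)(1) = e
h^(6)(1) = e
The Taylor polynomial is Σ h^(k)(1)/k! · (w - 1)^k.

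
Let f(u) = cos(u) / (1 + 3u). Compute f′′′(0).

-153

Write out both Maclaurin series and multiply, keeping only the needed powers.
The coefficient of u^3 in the expansion is -51/2, so f′′′(0) = 3! * (-51/2) = -153.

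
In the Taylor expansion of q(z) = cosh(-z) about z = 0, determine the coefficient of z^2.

1/2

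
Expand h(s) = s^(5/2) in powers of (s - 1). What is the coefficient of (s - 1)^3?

[(s - 1)^0] = 1;  [(s - 1)^1] = 5/2;  [(s - 1)^2] = 15/8;  [(s - 1)^3] = 5/16.
So c_3 = h′′′(1)/3! = 5/16.

5/16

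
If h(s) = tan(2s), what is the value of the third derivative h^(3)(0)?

16

From the series, [s^3] h = 8/3; multiply by 3! = 6 to get 16.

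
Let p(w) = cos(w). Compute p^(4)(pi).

Differentiate repeatedly and evaluate at the center.
The coefficient of (w - pi)^4 in the expansion is -1/24, so p^(4)(pi) = 4! * (-1/24) = -1.

-1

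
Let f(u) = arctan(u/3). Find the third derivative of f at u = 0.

Apply the Taylor formula c_k = f^(k)(a)/k!.
From the series, [u^3] f = -1/81; multiply by 3! = 6 to get -2/27.

-2/27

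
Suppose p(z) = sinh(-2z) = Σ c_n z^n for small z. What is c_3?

p(0) = 0
p′(0) = -2
p′′(0) = 0
p′′′(0) = -8

-4/3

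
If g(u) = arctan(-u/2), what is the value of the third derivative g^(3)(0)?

The coefficient of u^3 in the expansion is 1/24, so g′′′(0) = 3! * (1/24) = 1/4.

1/4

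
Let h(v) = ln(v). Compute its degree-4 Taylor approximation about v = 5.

h(5) = ln(5)
h′(5) = 1/5
h′′(5) = -1/25
h′′′(5) = 2/125
h^(4)(5) = -6/625
Dividing each by k! gives the coefficients c_0, ..., c_4.

-(v - 5)^4/2500 + (v - 5)^3/375 - (v - 5)^2/50 + (v - 5)/5 + ln(5)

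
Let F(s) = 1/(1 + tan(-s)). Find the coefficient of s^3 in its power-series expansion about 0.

4/3

Substitute the inner expansion into the outer series and collect powers.
F(0) = 1
F′(0) = 1
F′′(0) = 2
F′′′(0) = 8
So c_3 = F′′′(0)/3! = 4/3.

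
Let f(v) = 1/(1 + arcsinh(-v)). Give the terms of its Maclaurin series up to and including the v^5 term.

23*v^5/40 + 2*v^4/3 + 5*v^3/6 + v^2 + v + 1

Let u equal the inner series; expand the outer function in u and truncate.
f(0) = 1
f′(0) = 1
f′′(0) = 2
f′′′(0) = 5
f^(4)(0) = 16
f^(5)(0) = 69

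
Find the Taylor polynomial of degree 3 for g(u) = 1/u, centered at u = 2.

[(u - 2)^0] = 1/2;  [(u - 2)^1] = -1/4;  [(u - 2)^2] = 1/8;  [(u - 2)^3] = -1/16.

-(u - 2)^3/16 + (u - 2)^2/8 - (u - 2)/4 + 1/2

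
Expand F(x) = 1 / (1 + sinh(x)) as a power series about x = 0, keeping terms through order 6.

Use the geometric series for the reciprocal, then substitute.
F(0) = 1
F′(0) = -1
F′′(0) = 2
F′′′(0) = -7
F^(4)(0) = 32
F^(5)(0) = -181
F^(6)(0) = 1232
Then c_k = F^(k)(0)/k! gives each Taylor coefficient.

77*x^6/45 - 181*x^5/120 + 4*x^4/3 - 7*x^3/6 + x^2 - x + 1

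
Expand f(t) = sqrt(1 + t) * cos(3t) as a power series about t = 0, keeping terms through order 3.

Expand each factor separately, then convolve coefficients.

-35*t^3/16 - 37*t^2/8 + t/2 + 1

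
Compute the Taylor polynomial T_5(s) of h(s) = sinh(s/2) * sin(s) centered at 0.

-s^4/16 + s^2/2

Expand each factor separately, then convolve coefficients.
h(0) = 0
h′(0) = 0
h′′(0) = 1
h′′′(0) = 0
h^(4)(0) = -3/2
h^(5)(0) = 0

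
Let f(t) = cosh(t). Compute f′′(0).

1

Apply the Taylor formula c_k = f^(k)(a)/k!.
The coefficient of t^2 in the expansion is 1/2, so f′′(0) = 2! * (1/2) = 1.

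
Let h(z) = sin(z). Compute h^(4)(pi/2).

The coefficient of (z - pi/2)^4 in the expansion is 1/24, so h^(4)(pi/2) = 4! * (1/24) = 1.

1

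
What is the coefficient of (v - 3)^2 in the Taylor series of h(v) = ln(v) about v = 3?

-1/18

Use the known series and substitute for the argument.
h(3) = ln(3)
h′(3) = 1/3
h′′(3) = -1/9
Dividing each by k! gives the coefficients c_0, ..., c_2.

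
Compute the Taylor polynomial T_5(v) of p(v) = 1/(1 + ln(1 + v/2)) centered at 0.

-347*v^5/1920 + 11*v^4/48 - 7*v^3/24 + 3*v^2/8 - v/2 + 1

Plug the Maclaurin series of the inner function into that of the outer and collect terms.
[v^0] = 1;  [v^1] = -1/2;  [v^2] = 3/8;  [v^3] = -7/24;  [v^4] = 11/48;  [v^5] = -347/1920.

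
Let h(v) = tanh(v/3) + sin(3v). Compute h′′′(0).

Combine the two series term by term.
The coefficient of v^3 in the expansion is -731/162, so h′′′(0) = 3! * (-731/162) = -731/27.

-731/27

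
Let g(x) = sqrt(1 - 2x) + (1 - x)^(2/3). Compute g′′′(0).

-89/27

Combine the two series term by term.
The coefficient of x^3 in the expansion is -89/162, so g′′′(0) = 3! * (-89/162) = -89/27.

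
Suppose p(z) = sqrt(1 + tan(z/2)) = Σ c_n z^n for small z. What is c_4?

Substitute the inner expansion into the outer series and collect powers.
[z^0] = 1;  [z^1] = 1/4;  [z^2] = -1/32;  [z^3] = 11/384;  [z^4] = -47/6144.

-47/6144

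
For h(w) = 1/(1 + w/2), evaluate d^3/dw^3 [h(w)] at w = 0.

From the series, [w^3] h = -1/8; multiply by 3! = 6 to get -3/4.

-3/4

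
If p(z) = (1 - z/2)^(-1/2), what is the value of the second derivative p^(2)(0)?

3/16

The coefficient of z^2 in the expansion is 3/32, so p′′(0) = 2! * (3/32) = 3/16.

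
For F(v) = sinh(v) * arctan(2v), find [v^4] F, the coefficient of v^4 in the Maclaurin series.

Write out both Maclaurin series and multiply, keeping only the needed powers.
F(0) = 0
F′(0) = 0
F′′(0) = 4
F′′′(0) = 0
F^(4)(0) = -56
Dividing each by k! gives the coefficients c_0, ..., c_4.

-7/3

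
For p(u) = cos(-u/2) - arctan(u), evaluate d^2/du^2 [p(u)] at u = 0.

Add the two expansions coefficient-wise.
From the series, [u^2] p = -1/8; multiply by 2! = 2 to get -1/4.

-1/4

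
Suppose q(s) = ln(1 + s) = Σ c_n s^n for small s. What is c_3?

Use the known series and substitute for the argument.
q(0) = 0
q′(0) = 1
q′′(0) = -1
q′′′(0) = 2

1/3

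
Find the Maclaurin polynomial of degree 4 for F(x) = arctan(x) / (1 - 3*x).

Multiply the numerator's expansion by the denominator's geometric series.
F(0) = 0
F′(0) = 1
F′′(0) = 6
F′′′(0) = 52
F^(4)(0) = 624
Then c_k = F^(k)(0)/k! gives each Taylor coefficient.

26*x^4 + 26*x^3/3 + 3*x^2 + x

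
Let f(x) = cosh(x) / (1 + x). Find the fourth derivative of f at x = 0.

37

Write out both Maclaurin series and multiply, keeping only the needed powers.
From the series, [x^4] f = 37/24; multiply by 4! = 24 to get 37.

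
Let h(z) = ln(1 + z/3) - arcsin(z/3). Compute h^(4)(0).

-2/27

Combine the two series term by term.
The coefficient of z^4 in the expansion is -1/324, so h^(4)(0) = 4! * (-1/324) = -2/27.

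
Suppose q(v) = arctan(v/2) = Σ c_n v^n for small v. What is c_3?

q(0) = 0
q′(0) = 1/2
q′′(0) = 0
q′′′(0) = -1/4
Dividing each by k! gives the coefficients c_0, ..., c_3.

-1/24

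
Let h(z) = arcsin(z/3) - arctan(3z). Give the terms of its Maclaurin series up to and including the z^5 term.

Combine the two series term by term.

-157463*z^5/3240 + 1459*z^3/162 - 8*z/3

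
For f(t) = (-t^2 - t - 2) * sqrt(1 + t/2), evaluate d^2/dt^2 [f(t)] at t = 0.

Multiply each power in the prefactor through the base expansion.
From the series, [t^2] f = -19/16; multiply by 2! = 2 to get -19/8.

-19/8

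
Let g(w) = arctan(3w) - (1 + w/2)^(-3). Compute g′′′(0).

-93/2

Expand each term separately and add.
The coefficient of w^3 in the expansion is -31/4, so g′′′(0) = 3! * (-31/4) = -93/2.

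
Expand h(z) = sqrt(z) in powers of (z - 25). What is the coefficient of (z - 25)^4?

-1/2000000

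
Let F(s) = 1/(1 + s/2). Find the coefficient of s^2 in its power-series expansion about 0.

F(0) = 1
F′(0) = -1/2
F′′(0) = 1/2
So c_2 = F′′(0)/2! = 1/4.

1/4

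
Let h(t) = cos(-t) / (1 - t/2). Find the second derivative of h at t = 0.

-1/2

Write out both Maclaurin series and multiply, keeping only the needed powers.
From the series, [t^2] h = -1/4; multiply by 2! = 2 to get -1/2.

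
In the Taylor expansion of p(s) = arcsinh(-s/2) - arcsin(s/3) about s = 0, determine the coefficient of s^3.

Combine the two series term by term.
p(0) = 0
p′(0) = -5/6
p′′(0) = 0
p′′′(0) = 19/216
So c_3 = p′′′(0)/3! = 19/1296.

19/1296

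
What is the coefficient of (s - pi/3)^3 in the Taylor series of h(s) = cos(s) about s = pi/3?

[(s - pi/3)^0] = 1/2;  [(s - pi/3)^1] = -sqrt(3)/2;  [(s - pi/3)^2] = -1/4;  [(s - pi/3)^3] = sqrt(3)/12.

sqrt(3)/12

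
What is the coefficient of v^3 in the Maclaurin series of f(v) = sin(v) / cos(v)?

1/3

Write the quotient as an unknown series and match coefficients against numerator = denominator · series.
[v^0] = 0;  [v^1] = 1;  [v^2] = 0;  [v^3] = 1/3.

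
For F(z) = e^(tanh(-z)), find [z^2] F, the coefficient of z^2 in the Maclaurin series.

1/2

Plug the Maclaurin series of the inner function into that of the outer and collect terms.
[z^0] = 1;  [z^1] = -1;  [z^2] = 1/2.
So c_2 = F′′(0)/2! = 1/2.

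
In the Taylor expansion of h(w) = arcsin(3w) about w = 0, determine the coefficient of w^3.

9/2

h(0) = 0
h′(0) = 3
h′′(0) = 0
h′′′(0) = 27
Then c_k = h^(k)(0)/k! gives each Taylor coefficient.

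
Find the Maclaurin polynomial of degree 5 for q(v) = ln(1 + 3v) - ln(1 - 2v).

55*v^5 - 65*v^4/4 + 35*v^3/3 - 5*v^2/2 + 5*v

Add the two expansions coefficient-wise.
[v^0] = 0;  [v^1] = 5;  [v^2] = -5/2;  [v^3] = 35/3;  [v^4] = -65/4;  [v^5] = 55.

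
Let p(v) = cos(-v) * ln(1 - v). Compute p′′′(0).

Expand each factor separately, then convolve coefficients.
From the series, [v^3] p = 1/6; multiply by 3! = 6 to get 1.

1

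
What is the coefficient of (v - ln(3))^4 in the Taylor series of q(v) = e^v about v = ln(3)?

q(ln(3)) = 3
q′(ln(3)) = 3
q′′(ln(3)) = 3
q′′′(ln(3)) = 3
q^(4)(ln(3)) = 3
So c_4 = q^(4)(ln(3))/4! = 1/8.

1/8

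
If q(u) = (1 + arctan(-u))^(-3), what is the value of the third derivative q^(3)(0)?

Substitute the inner expansion into the outer series and collect powers.
The coefficient of u^3 in the expansion is 9, so q′′′(0) = 3! * (9) = 54.

54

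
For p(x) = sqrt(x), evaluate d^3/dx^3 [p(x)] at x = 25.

Differentiate repeatedly and evaluate at the center.
The coefficient of (x - 25)^3 in the expansion is 1/50000, so p′′′(25) = 3! * (1/50000) = 3/25000.

3/25000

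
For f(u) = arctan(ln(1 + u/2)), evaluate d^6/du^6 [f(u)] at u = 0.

Let u equal the inner series; expand the outer function in u and truncate.
The coefficient of u^6 in the expansion is -1/1536, so f^(6)(0) = 6! * (-1/1536) = -15/32.

-15/32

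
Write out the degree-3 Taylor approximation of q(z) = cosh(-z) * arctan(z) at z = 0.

z^3/6 + z

Expand each factor separately, then convolve coefficients.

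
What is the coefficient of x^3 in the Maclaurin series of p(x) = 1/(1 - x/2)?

1/8

c_3 = p′′′(0)/3! = 1/8.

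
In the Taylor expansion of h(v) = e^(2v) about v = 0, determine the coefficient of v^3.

4/3

h(0) = 1
h′(0) = 2
h′′(0) = 4
h′′′(0) = 8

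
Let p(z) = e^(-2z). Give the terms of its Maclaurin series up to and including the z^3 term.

Compute the successive derivatives at the expansion point and divide by k!.
p(0) = 1
p′(0) = -2
p′′(0) = 4
p′′′(0) = -8
Then c_k = p^(k)(0)/k! gives each Taylor coefficient.

-4*z^3/3 + 2*z^2 - 2*z + 1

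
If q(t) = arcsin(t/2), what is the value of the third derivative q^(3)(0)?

Differentiate repeatedly and evaluate at the center.
From the series, [t^3] q = 1/48; multiply by 3! = 6 to get 1/8.

1/8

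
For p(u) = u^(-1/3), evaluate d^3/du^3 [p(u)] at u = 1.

-28/27

From the series, [(u - 1)^3] p = -14/81; multiply by 3! = 6 to get -28/27.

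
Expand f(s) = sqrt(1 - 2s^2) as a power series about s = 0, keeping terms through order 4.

-s^4/2 - s^2 + 1

Apply the Taylor formula c_k = f^(k)(a)/k!.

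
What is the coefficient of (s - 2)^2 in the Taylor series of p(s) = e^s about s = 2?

[(s - 2)^0] = e^(2);  [(s - 2)^1] = e^(2);  [(s - 2)^2] = e^(2)/2.
So c_2 = p′′(2)/2! = e^(2)/2.

e^(2)/2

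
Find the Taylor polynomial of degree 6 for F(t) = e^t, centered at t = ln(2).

(t - ln(2))^6/360 + (t - ln(2))^5/60 + (t - ln(2))^4/12 + (t - ln(2))^3/3 + (t - ln(2))^2 + 2*(t - ln(2)) + 2

Differentiate repeatedly and evaluate at the center.
F(ln(2)) = 2
F′(ln(2)) = 2
F′′(ln(2)) = 2
F′′′(ln(2)) = 2
F^(4)(ln(2)) = 2
F^(5)(ln(2)) = 2
F^(6)(ln(2)) = 2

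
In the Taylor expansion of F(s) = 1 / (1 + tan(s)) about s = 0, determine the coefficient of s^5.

-32/15

Write 1/(1+u) = 1 - u + u^2 - u^3 + ... and substitute the series for u.
F(0) = 1
F′(0) = -1
F′′(0) = 2
F′′′(0) = -8
F^(4)(0) = 40
F^(5)(0) = -256
So c_5 = F^(5)(0)/5! = -32/15.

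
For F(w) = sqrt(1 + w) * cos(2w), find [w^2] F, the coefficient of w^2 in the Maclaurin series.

-17/8

Multiply the two series term by term and collect like powers.
[w^0] = 1;  [w^1] = 1/2;  [w^2] = -17/8.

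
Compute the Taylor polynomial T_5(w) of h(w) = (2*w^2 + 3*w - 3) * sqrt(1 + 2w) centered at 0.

Distribute the polynomial across the series and collect like powers.
h(0) = -3
h′(0) = 0
h′′(0) = 13
h′′′(0) = -6
h^(4)(0) = 57
h^(5)(0) = -420

-7*w^5/2 + 19*w^4/8 - w^3 + 13*w^2/2 - 3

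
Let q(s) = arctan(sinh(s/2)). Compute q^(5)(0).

Let u equal the inner series; expand the outer function in u and truncate.
The coefficient of s^5 in the expansion is 1/768, so q^(5)(0) = 5! * (1/768) = 5/32.

5/32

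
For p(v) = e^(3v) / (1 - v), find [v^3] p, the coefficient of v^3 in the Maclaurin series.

Write out both Maclaurin series and multiply, keeping only the needed powers.
[v^0] = 1;  [v^1] = 4;  [v^2] = 17/2;  [v^3] = 13.
So c_3 = p′′′(0)/3! = 13.

13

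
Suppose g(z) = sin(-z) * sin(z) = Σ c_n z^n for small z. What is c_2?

-1

Write out both Maclaurin series and multiply, keeping only the needed powers.
g(0) = 0
g′(0) = 0
g′′(0) = -2
Then c_k = g^(k)(0)/k! gives each Taylor coefficient.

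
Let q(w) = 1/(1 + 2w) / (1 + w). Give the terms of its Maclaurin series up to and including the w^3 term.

Multiply the two series term by term and collect like powers.
[w^0] = 1;  [w^1] = -3;  [w^2] = 7;  [w^3] = -15.

-15*w^3 + 7*w^2 - 3*w + 1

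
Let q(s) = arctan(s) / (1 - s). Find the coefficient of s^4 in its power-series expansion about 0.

2/3

Multiply the numerator's expansion by the denominator's geometric series.
q(0) = 0
q′(0) = 1
q′′(0) = 2
q′′′(0) = 4
q^(4)(0) = 16
So c_4 = q^(4)(0)/4! = 2/3.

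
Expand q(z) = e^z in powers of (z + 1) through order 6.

Use the known series and substitute for the argument.
q(-1) = e^(-1)
q′(-1) = e^(-1)
q′′(-1) = e^(-1)
q′′′(-1) = e^(-1)
q^(4)(-1) = e^(-1)
q^(5)(-1) = e^(-1)
q^(6)(-1) = e^(-1)
Then c_k = q^(k)(-1)/k! gives each Taylor coefficient.

(z + 1)^6*e^(-1)/720 + (z + 1)^5*e^(-1)/120 + (z + 1)^4*e^(-1)/24 + (z + 1)^3*e^(-1)/6 + (z + 1)^2*e^(-1)/2 + (z + 1)*e^(-1) + e^(-1)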